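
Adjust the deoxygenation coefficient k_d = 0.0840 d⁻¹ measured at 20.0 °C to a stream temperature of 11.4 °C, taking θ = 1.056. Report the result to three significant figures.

k_d ≈ 0.0526 d⁻¹

k_d(T₂) = k_d(T₁) · θ^(T₂−T₁) = 0.0840 × 1.056^(11.4−20.0)
= 0.0840 × 1.056^-8.60 = 0.0840 × 0.6259 = 0.05257 d⁻¹.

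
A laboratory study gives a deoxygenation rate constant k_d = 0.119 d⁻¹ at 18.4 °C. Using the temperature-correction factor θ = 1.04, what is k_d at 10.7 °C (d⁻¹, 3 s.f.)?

k_d(T₂) = k_d(T₁) · θ^(T₂−T₁) = 0.119 × 1.04^(10.7−18.4)
= 0.119 × 1.04^-7.70 = 0.119 × 0.7393 = 0.08798 d⁻¹.

k_d ≈ 0.0880 d⁻¹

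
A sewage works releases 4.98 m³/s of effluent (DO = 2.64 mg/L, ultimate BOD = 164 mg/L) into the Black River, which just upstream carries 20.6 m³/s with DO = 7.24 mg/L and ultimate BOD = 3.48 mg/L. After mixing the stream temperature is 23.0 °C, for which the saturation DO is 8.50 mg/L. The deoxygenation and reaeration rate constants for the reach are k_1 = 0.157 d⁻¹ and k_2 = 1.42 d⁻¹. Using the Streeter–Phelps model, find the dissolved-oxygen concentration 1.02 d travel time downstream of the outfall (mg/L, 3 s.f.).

DO ≈ 5.33 mg/L

Mixed DO = (20.6×7.24 + 4.98×2.64)/(20.6+4.98) = 162.3/25.58 = 6.344 mg/L.
Mixed L₀ = (20.6×3.48 + 4.98×164)/(25.58) = 888.4/25.58 = 34.73 mg/L.
Initial deficit D₀ = C_s − DO₀ = 8.50 − 6.344 = 2.156 mg/L.
D(1.02) = [0.157×34.73/(1.42−0.157)](e^(−0.157×1.02) − e^(−1.42×1.02)) + 2.156 e^(−1.42×1.02)
= 4.317 × (0.8520 − 0.2349) + 2.156 × 0.2349 = 3.171 mg/L.
DO = 8.50 − 3.171 = 5.329 mg/L.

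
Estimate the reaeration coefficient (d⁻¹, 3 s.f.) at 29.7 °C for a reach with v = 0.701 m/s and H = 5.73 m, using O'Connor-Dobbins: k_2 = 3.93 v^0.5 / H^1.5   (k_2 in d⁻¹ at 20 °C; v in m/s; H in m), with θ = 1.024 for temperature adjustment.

k_2(20) = 3.93 × 0.701^0.5 / 5.73^1.5 = 3.93 × 0.8373 / 13.72 = 0.2399 d⁻¹.
k_2(29.7) = 0.2399 × 1.024^(29.7−20) = 0.2399 × 1.259 = 0.3019 d⁻¹.

k_2 ≈ 0.302 d⁻¹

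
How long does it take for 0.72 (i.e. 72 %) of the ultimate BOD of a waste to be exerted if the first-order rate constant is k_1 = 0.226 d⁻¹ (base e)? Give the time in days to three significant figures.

t ≈ 5.63 d

y/L₀ = 1 − e^(−k_1 t) = 0.72 ⇒ e^(−k_1 t) = 0.280
t = −ln(0.280) / 0.226 = 1.273 / 0.226 = 5.633 d.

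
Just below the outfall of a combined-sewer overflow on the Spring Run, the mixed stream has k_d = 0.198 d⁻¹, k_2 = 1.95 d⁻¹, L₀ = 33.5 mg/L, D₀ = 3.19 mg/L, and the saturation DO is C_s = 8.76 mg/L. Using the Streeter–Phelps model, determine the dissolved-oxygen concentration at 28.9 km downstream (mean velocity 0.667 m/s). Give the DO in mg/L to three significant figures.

Travel time t = x/v = 28.9 km / (0.667 m/s) = 28900 m / 0.667 m/s = 43330 s = 0.5015 d.
k_d L₀/(k_2−k_d) = 0.198×33.5/(1.95−0.198) = 6.633/1.752 = 3.786 mg/L.
e^(−k_d t) = e^(−0.198×0.5015) = 0.9055; e^(−k_2 t) = e^(−1.95×0.5015) = 0.3761.
D = 3.786 × (0.9055 − 0.3761) + 3.19 × 0.3761 = 2.004 + 1.200 = 3.204 mg/L.
DO = C_s − D = 8.76 − 3.204 = 5.556 mg/L.

DO ≈ 5.56 mg/L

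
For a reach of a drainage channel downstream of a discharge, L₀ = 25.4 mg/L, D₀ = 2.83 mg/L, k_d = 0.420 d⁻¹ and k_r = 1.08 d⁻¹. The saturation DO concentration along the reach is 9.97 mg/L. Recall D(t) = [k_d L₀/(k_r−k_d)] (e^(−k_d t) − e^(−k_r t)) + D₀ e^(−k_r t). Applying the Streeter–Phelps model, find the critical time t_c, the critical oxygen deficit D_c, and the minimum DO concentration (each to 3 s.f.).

t_c ≈ 1.14 d; D_c ≈ 6.12 mg/L; min DO ≈ 3.85 mg/L

With k_r/k_d = 2.571 and 1 − D₀(k_r−k_d)/(k_d L₀) = 0.8249,
t_c = ln(2.571 × 0.8249) / (1.08 − 0.420) = ln(2.121) / 0.6600 = 0.7520/0.6600 = 1.139 d.
L(t_c) = L₀ e^(−k_d t_c) = 25.4 × 0.6197 = 15.74 mg/L, and at the critical point k_r D_c = k_d L, so D_c = (0.420/1.08) × 15.74 = 6.121 mg/L.
Minimum DO = C_s − D_c = 9.97 − 6.121 = 3.849 mg/L.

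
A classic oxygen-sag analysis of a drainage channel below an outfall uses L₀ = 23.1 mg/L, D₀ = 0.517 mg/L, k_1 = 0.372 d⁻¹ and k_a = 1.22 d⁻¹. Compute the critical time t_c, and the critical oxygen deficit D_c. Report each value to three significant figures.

t_c ≈ 1.34 d; D_c ≈ 4.28 mg/L

At the critical point dD/dt = 0, so k_1 L₀ e^(−k_1 t) = k_a D. Substituting D(t) from the Streeter–Phelps equation and solving for t gives
t_c = ln[(k_a/k_1)(1 − D₀(k_a−k_1)/(k_1 L₀))] / (k_a−k_1).
Here k_a−k_1 = 0.8480 d⁻¹ and 1 − D₀(k_a−k_1)/(k_1 L₀) = 1 − 0.517×0.8480/(0.372×23.1) = 0.9490, so
t_c = ln(3.280 × 0.9490) / 0.8480 = 1.135 / 0.8480 = 1.339 d.
L(t_c) = L₀ e^(−k_1 t_c) = 23.1 × 0.6077 = 14.04 mg/L, and at the critical point k_a D_c = k_1 L, so D_c = (0.372/1.22) × 14.04 = 4.280 mg/L.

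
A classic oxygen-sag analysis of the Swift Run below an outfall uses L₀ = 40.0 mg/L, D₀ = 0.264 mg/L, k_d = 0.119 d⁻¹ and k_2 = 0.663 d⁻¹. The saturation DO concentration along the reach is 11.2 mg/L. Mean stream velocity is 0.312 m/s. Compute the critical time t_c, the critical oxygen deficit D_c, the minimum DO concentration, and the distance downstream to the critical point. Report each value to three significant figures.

At the critical point dD/dt = 0, so k_d L₀ e^(−k_d t) = k_2 D. Substituting D(t) from the Streeter–Phelps equation and solving for t gives
t_c = ln[(k_2/k_d)(1 − D₀(k_2−k_d)/(k_d L₀))] / (k_2−k_d).
Here k_2−k_d = 0.5440 d⁻¹ and 1 − D₀(k_2−k_d)/(k_d L₀) = 1 − 0.264×0.5440/(0.119×40.0) = 0.9698, so
t_c = ln(5.571 × 0.9698) / 0.5440 = 1.687 / 0.5440 = 3.101 d.
D_c = (k_d/k_2) L₀ e^(−k_d t_c) = (0.119/0.663) × 40.0 × e^(−0.119×3.101) = 0.1795 × 40.0 × 0.6914 = 4.964 mg/L.
Minimum DO = C_s − D_c = 11.2 − 4.964 = 6.236 mg/L.
x_c = v t_c = 0.312 m/s × 3.101 d × 86400 s/d = 83600 m ≈ 83.6 km.

t_c ≈ 3.10 d; D_c ≈ 4.96 mg/L; min DO ≈ 6.24 mg/L; x_c ≈ 83.6 km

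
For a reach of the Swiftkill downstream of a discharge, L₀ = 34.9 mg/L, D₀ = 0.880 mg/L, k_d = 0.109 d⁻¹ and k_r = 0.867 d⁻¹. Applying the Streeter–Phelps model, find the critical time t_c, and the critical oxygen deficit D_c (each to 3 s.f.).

With k_r/k_d = 7.954 and 1 − D₀(k_r−k_d)/(k_d L₀) = 0.8247,
t_c = ln(7.954 × 0.8247) / (0.867 − 0.109) = ln(6.559) / 0.7580 = 1.881/0.7580 = 2.481 d.
L(t_c) = L₀ e^(−k_d t_c) = 34.9 × 0.7630 = 26.63 mg/L, and at the critical point k_r D_c = k_d L, so D_c = (0.109/0.867) × 26.63 = 3.348 mg/L.

t_c ≈ 2.48 d; D_c ≈ 3.35 mg/L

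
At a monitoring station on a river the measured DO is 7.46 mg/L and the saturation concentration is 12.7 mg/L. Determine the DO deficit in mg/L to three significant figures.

D ≈ 5.24 mg/L

D = C_s − C = 12.7 − 7.46 = 5.24 mg/L.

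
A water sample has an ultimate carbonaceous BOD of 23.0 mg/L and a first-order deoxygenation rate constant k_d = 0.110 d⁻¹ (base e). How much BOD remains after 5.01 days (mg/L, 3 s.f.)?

L_t = L₀ e^(−k_d t) = 23.0 × e^(−0.110×5.01) = 23.0 × 0.5763 = 13.26 mg/L.

L ≈ 13.3 mg/L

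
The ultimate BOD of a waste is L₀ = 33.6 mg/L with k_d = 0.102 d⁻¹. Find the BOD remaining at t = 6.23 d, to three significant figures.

L_t = L₀ e^(−k_d t) = 33.6 × e^(−0.102×6.23) = 33.6 × 0.5297 = 17.80 mg/L.

L ≈ 17.8 mg/L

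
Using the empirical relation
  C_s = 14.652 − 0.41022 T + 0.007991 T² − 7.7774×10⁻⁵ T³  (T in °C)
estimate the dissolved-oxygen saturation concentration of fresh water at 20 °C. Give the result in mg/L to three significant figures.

C_s = 14.652 − 0.41022×20 + 0.007991×20² − 7.7774×10⁻⁵×20³ = 9.022 mg/L.

C_s ≈ 9.02 mg/L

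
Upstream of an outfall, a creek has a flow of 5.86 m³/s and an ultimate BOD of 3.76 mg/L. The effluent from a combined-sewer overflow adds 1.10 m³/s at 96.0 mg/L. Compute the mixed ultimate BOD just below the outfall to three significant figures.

Flow-weighted mixing: C = (Q_r C_r + Q_w C_w)/(Q_r + Q_w)
= (5.86×3.76 + 1.10×96.0)/(5.86 + 1.10) = 127.6/6.960 = 18.34 mg/L.

18.3 mg/L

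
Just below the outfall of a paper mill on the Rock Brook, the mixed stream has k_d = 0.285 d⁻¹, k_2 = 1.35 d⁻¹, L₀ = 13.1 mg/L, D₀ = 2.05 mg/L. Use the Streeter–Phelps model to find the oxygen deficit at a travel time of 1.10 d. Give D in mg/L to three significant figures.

D ≈ 2.23 mg/L

k_d L₀/(k_2−k_d) = 0.285×13.1/(1.35−0.285) = 3.733/1.065 = 3.506 mg/L.
e^(−k_d t) = e^(−0.285×1.100) = 0.7309; e^(−k_2 t) = e^(−1.35×1.100) = 0.2265.
D = 3.506 × (0.7309 − 0.2265) + 2.05 × 0.2265 = 1.768 + 0.4643 = 2.233 mg/L.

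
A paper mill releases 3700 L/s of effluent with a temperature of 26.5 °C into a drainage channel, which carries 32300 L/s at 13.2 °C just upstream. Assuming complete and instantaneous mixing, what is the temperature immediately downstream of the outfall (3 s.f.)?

14.6 °C

Flow-weighted mixing: C = (Q_r C_r + Q_w C_w)/(Q_r + Q_w)
= (32300×13.2 + 3700×26.5)/(32300 + 3700) = 524400/36000 = 14.57 °C.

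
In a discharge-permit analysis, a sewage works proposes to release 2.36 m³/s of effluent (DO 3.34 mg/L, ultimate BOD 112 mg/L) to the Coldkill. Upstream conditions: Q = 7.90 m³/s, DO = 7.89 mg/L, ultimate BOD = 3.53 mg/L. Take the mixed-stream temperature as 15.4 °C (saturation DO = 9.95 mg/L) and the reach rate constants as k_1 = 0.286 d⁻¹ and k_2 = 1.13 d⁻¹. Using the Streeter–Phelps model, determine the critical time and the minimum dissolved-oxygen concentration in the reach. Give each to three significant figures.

t_c ≈ 1.17 d; minimum DO ≈ 4.79 mg/L

Mixed DO = (7.90×7.89 + 2.36×3.34)/(7.90+2.36) = 70.21/10.26 = 6.843 mg/L.
Mixed L₀ = (7.90×3.53 + 2.36×112)/(10.26) = 292.2/10.26 = 28.48 mg/L.
Initial deficit D₀ = C_s − DO₀ = 9.95 − 6.843 = 3.107 mg/L.
t_c = (1/0.8440) ln[(1.13/0.286)(1 − 3.107×0.8440/(0.286×28.48))] = 1.185 × ln(2.679) = 1.168 d.
D_c = (0.286/1.13) × 28.48 × e^(−0.286×1.168) = 0.2531 × 28.48 × 0.7161 = 5.162 mg/L.
Minimum DO = 9.95 − 5.162 = 4.788 mg/L.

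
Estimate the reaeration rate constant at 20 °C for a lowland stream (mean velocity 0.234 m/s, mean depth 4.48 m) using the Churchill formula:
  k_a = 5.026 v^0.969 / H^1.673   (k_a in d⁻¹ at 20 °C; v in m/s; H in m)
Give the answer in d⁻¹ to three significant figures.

k_a = 5.026 × 0.234^0.969 / 4.48^1.673 = 5.026 × 0.2448 / 12.29 = 0.1001 d⁻¹.

k_a ≈ 0.100 d⁻¹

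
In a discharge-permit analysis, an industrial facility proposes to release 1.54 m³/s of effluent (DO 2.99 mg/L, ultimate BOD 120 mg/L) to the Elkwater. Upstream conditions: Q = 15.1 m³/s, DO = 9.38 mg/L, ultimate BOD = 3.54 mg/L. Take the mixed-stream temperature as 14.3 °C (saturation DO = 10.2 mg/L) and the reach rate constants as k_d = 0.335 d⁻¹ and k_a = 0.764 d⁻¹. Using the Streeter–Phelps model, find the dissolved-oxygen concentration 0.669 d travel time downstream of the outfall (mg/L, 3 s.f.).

DO ≈ 7.12 mg/L

Mixed DO = (15.1×9.38 + 1.54×2.99)/(15.1+1.54) = 146.2/16.64 = 8.789 mg/L.
Mixed L₀ = (15.1×3.54 + 1.54×120)/(16.64) = 238.3/16.64 = 14.32 mg/L.
Initial deficit D₀ = C_s − DO₀ = 10.2 − 8.789 = 1.411 mg/L.
D(0.669) = [0.335×14.32/(0.764−0.335)](e^(−0.335×0.669) − e^(−0.764×0.669)) + 1.411 e^(−0.764×0.669)
= 11.18 × (0.7992 − 0.5998) + 1.411 × 0.5998 = 3.076 mg/L.
DO = 10.2 − 3.076 = 7.124 mg/L.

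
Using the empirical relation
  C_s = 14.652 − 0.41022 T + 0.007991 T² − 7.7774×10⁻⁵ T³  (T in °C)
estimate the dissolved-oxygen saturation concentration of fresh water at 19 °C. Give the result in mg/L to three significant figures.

C_s ≈ 9.21 mg/L

C_s = 14.652 − 0.41022×19 + 0.007991×19² − 7.7774×10⁻⁵×19³ = 9.209 mg/L.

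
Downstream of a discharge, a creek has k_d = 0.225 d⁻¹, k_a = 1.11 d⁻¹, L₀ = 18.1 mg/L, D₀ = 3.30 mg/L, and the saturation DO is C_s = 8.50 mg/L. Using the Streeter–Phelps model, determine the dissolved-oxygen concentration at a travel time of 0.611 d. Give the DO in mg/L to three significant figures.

k_d L₀/(k_a−k_d) = 0.225×18.1/(1.11−0.225) = 4.073/0.8850 = 4.602 mg/L.
e^(−k_d t) = e^(−0.225×0.6110) = 0.8716; e^(−k_a t) = e^(−1.11×0.6110) = 0.5075.
D = 4.602 × (0.8716 − 0.5075) + 3.30 × 0.5075 = 1.675 + 1.675 = 3.350 mg/L.
DO = C_s − D = 8.50 − 3.350 = 5.150 mg/L.

DO ≈ 5.15 mg/L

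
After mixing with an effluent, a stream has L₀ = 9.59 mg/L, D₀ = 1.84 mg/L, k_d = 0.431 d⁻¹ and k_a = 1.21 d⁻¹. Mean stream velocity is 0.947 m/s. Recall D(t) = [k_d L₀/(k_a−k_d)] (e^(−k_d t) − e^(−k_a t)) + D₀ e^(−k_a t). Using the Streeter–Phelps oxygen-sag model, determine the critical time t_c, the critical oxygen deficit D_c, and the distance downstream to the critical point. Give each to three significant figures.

t_c ≈ 0.778 d; D_c ≈ 2.44 mg/L; x_c ≈ 63.7 km

At the critical point dD/dt = 0, so k_d L₀ e^(−k_d t) = k_a D. Substituting D(t) from the Streeter–Phelps equation and solving for t gives
t_c = ln[(k_a/k_d)(1 − D₀(k_a−k_d)/(k_d L₀))] / (k_a−k_d).
Here k_a−k_d = 0.7790 d⁻¹ and 1 − D₀(k_a−k_d)/(k_d L₀) = 1 − 1.84×0.7790/(0.431×9.59) = 0.6532, so
t_c = ln(2.807 × 0.6532) / 0.7790 = 0.6064 / 0.7790 = 0.7785 d.
D_c = (k_d/k_a) L₀ e^(−k_d t_c) = (0.431/1.21) × 9.59 × e^(−0.431×0.7785) = 0.3562 × 9.59 × 0.7150 = 2.442 mg/L.
x_c = v t_c = 0.947 m/s × 0.7785 d × 86400 s/d = 63690 m ≈ 63.7 km.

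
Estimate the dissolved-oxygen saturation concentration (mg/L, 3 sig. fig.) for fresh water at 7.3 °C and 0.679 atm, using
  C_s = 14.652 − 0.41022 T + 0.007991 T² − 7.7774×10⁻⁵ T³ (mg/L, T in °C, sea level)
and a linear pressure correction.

C_s ≈ 8.18 mg/L

At sea level: C_s = 14.652 − 0.41022×7.3 + 0.007991×7.3² − 7.7774×10⁻⁵×7.3³ = 12.05 mg/L.
Pressure correction: C_s' = 12.05 × 0.679 = 8.184 mg/L.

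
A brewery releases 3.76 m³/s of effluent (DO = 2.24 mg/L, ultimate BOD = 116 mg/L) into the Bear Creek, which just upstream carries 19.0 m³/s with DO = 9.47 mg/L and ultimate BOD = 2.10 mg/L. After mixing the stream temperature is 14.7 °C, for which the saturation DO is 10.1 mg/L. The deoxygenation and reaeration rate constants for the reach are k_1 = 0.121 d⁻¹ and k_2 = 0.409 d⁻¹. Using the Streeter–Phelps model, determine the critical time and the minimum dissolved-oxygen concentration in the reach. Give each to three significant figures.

Mixed DO = (19.0×9.47 + 3.76×2.24)/(19.0+3.76) = 188.4/22.76 = 8.276 mg/L.
Mixed L₀ = (19.0×2.10 + 3.76×116)/(22.76) = 476.1/22.76 = 20.92 mg/L.
Initial deficit D₀ = C_s − DO₀ = 10.1 − 8.276 = 1.824 mg/L.
t_c = (1/0.2880) ln[(0.409/0.121)(1 − 1.824×0.2880/(0.121×20.92))] = 3.472 × ln(2.678) = 3.421 d.
D_c = (0.121/0.409) × 20.92 × e^(−0.121×3.421) = 0.2958 × 20.92 × 0.6610 = 4.091 mg/L.
Minimum DO = 10.1 − 4.091 = 6.009 mg/L.

t_c ≈ 3.42 d; minimum DO ≈ 6.01 mg/L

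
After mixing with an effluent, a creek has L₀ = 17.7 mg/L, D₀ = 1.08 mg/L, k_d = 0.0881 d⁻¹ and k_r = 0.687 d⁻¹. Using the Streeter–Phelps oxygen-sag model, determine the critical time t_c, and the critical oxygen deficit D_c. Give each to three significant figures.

t_c ≈ 2.53 d; D_c ≈ 1.82 mg/L

t_c = [1/(k_r−k_d)] ln[(k_r/k_d)(1 − D₀(k_r−k_d)/(k_d L₀))]
= [1/(0.687−0.0881)] ln[(0.687/0.0881)(1 − 1.08×0.5989/(0.0881×17.7))]
= (1/0.5989) ln[7.798 × 0.5852] = 1.670 × ln(4.563) = 1.670 × 1.518 = 2.535 d.
D_c = (k_d/k_r) L₀ e^(−k_d t_c) = (0.0881/0.687) × 17.7 × e^(−0.0881×2.535) = 0.1282 × 17.7 × 0.7999 = 1.816 mg/L.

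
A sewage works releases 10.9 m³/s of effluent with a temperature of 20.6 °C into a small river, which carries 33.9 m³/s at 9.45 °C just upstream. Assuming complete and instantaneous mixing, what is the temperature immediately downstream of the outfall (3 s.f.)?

Flow-weighted mixing: C = (Q_r C_r + Q_w C_w)/(Q_r + Q_w)
= (33.9×9.45 + 10.9×20.6)/(33.9 + 10.9) = 544.9/44.80 = 12.16 °C.

12.2 °C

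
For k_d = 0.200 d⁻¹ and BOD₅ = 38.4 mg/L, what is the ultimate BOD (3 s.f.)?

L₀ ≈ 60.7 mg/L

BOD₅ = L₀(1 − e^(−5k_d)) ⇒ L₀ = BOD₅ / (1 − e^(−5×0.200))
= 38.4 / (1 − 0.3679) = 38.4 / 0.6321 = 60.75 mg/L.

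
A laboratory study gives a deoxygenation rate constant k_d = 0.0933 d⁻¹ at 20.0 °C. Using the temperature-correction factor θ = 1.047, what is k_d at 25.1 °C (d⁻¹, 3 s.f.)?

k_d(T₂) = k_d(T₁) · θ^(T₂−T₁) = 0.0933 × 1.047^(25.1−20.0)
= 0.0933 × 1.047^5.10 = 0.0933 × 1.264 = 0.1179 d⁻¹.

k_d ≈ 0.118 d⁻¹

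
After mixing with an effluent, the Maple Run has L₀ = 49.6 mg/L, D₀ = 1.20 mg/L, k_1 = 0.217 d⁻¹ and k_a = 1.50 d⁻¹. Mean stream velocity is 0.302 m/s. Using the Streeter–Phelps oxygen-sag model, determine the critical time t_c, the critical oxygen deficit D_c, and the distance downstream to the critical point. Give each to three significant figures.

With k_a/k_1 = 6.912 and 1 − D₀(k_a−k_1)/(k_1 L₀) = 0.8570,
t_c = ln(6.912 × 0.8570) / (1.50 − 0.217) = ln(5.924) / 1.283 = 1.779/1.283 = 1.387 d.
D_c = (k_1/k_a) L₀ e^(−k_1 t_c) = (0.217/1.50) × 49.6 × e^(−0.217×1.387) = 0.1447 × 49.6 × 0.7402 = 5.311 mg/L.
x_c = v t_c = 0.302 m/s × 1.387 d × 86400 s/d = 36180 m ≈ 36.2 km.

t_c ≈ 1.39 d; D_c ≈ 5.31 mg/L; x_c ≈ 36.2 km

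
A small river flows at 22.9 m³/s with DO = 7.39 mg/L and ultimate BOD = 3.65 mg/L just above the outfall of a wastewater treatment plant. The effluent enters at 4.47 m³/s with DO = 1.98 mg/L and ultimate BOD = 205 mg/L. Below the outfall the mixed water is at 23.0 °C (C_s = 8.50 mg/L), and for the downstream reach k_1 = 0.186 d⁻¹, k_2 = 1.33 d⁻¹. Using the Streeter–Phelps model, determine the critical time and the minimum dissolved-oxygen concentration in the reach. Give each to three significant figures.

Mixed DO = (22.9×7.39 + 4.47×1.98)/(22.9+4.47) = 178.1/27.37 = 6.506 mg/L.
Mixed L₀ = (22.9×3.65 + 4.47×205)/(27.37) = 999.9/27.37 = 36.53 mg/L.
Initial deficit D₀ = C_s − DO₀ = 8.50 − 6.506 = 1.994 mg/L.
t_c = (1/1.144) ln[(1.33/0.186)(1 − 1.994×1.144/(0.186×36.53))] = 0.8741 × ln(4.751) = 1.362 d.
D_c = (0.186/1.33) × 36.53 × e^(−0.186×1.362) = 0.1398 × 36.53 × 0.7762 = 3.966 mg/L.
Minimum DO = 8.50 − 3.966 = 4.534 mg/L.

t_c ≈ 1.36 d; minimum DO ≈ 4.53 mg/L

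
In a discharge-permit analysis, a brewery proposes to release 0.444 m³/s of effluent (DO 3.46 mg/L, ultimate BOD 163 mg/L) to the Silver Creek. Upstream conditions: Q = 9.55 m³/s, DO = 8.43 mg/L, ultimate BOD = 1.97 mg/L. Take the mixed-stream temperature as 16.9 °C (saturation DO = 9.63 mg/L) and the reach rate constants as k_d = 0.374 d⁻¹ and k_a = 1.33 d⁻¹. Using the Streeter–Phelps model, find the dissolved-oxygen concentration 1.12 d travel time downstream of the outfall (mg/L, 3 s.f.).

DO ≈ 7.77 mg/L

Mixed DO = (9.55×8.43 + 0.444×3.46)/(9.55+0.444) = 82.04/9.994 = 8.209 mg/L.
Mixed L₀ = (9.55×1.97 + 0.444×163)/(9.994) = 91.19/9.994 = 9.124 mg/L.
Initial deficit D₀ = C_s − DO₀ = 9.63 − 8.209 = 1.421 mg/L.
D(1.12) = [0.374×9.124/(1.33−0.374)](e^(−0.374×1.12) − e^(−1.33×1.12)) + 1.421 e^(−1.33×1.12)
= 3.569 × (0.6578 − 0.2255) + 1.421 × 0.2255 = 1.863 mg/L.
DO = 9.63 − 1.863 = 7.767 mg/L.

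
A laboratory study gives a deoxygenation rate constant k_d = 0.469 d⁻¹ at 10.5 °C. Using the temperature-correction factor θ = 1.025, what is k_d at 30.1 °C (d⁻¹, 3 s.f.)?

k_d ≈ 0.761 d⁻¹

k_d(T₂) = k_d(T₁) · θ^(T₂−T₁) = 0.469 × 1.025^(30.1−10.5)
= 0.469 × 1.025^19.6 = 0.469 × 1.623 = 0.7610 d⁻¹.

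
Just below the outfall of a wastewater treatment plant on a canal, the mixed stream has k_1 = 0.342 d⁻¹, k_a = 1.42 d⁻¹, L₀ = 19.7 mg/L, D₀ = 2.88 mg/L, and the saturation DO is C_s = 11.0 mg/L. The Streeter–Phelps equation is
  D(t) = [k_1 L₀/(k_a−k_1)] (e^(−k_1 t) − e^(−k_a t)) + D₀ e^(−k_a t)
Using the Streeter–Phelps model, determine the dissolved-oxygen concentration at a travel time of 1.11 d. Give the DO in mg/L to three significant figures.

k_1 L₀/(k_a−k_1) = 0.342×19.7/(1.42−0.342) = 6.737/1.078 = 6.250 mg/L.
e^(−k_1 t) = e^(−0.342×1.110) = 0.6841; e^(−k_a t) = e^(−1.42×1.110) = 0.2068.
D = 6.250 × (0.6841 − 0.2068) + 2.88 × 0.2068 = 2.983 + 0.5955 = 3.579 mg/L.
DO = C_s − D = 11.0 − 3.579 = 7.421 mg/L.

DO ≈ 7.42 mg/L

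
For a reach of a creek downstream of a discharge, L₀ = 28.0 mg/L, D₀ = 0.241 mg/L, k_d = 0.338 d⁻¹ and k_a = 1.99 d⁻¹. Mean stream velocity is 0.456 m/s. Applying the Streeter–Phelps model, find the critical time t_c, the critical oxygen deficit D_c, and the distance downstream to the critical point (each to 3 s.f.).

At the critical point dD/dt = 0, so k_d L₀ e^(−k_d t) = k_a D. Substituting D(t) from the Streeter–Phelps equation and solving for t gives
t_c = ln[(k_a/k_d)(1 − D₀(k_a−k_d)/(k_d L₀))] / (k_a−k_d).
Here k_a−k_d = 1.652 d⁻¹ and 1 − D₀(k_a−k_d)/(k_d L₀) = 1 − 0.241×1.652/(0.338×28.0) = 0.9579, so
t_c = ln(5.888 × 0.9579) / 1.652 = 1.730 / 1.652 = 1.047 d.
L(t_c) = L₀ e^(−k_d t_c) = 28.0 × 0.7019 = 19.65 mg/L, and at the critical point k_a D_c = k_d L, so D_c = (0.338/1.99) × 19.65 = 3.338 mg/L.
x_c = v t_c = 0.456 m/s × 1.047 d × 86400 s/d = 41260 m ≈ 41.3 km.

t_c ≈ 1.05 d; D_c ≈ 3.34 mg/L; x_c ≈ 41.3 km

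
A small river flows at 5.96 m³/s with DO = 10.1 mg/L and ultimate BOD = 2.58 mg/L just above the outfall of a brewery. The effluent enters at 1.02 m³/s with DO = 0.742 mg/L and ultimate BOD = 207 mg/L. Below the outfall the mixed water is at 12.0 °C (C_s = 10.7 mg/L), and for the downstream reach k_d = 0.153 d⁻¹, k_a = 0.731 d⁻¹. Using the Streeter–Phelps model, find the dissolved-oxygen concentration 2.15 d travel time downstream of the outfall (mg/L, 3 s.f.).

DO ≈ 5.89 mg/L

Mixed DO = (5.96×10.1 + 1.02×0.742)/(5.96+1.02) = 60.95/6.980 = 8.732 mg/L.
Mixed L₀ = (5.96×2.58 + 1.02×207)/(6.980) = 226.5/6.980 = 32.45 mg/L.
Initial deficit D₀ = C_s − DO₀ = 10.7 − 8.732 = 1.968 mg/L.
D(2.15) = [0.153×32.45/(0.731−0.153)](e^(−0.153×2.15) − e^(−0.731×2.15)) + 1.968 e^(−0.731×2.15)
= 8.590 × (0.7197 − 0.2077) + 1.968 × 0.2077 = 4.807 mg/L.
DO = 10.7 − 4.807 = 5.893 mg/L.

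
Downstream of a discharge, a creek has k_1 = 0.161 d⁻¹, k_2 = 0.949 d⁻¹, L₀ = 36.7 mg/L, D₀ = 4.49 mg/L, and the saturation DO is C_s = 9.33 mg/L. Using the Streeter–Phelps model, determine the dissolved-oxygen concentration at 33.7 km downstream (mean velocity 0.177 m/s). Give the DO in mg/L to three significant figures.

Travel time t = x/v = 33.7 km / (0.177 m/s) = 33700 m / 0.177 m/s = 190400 s = 2.204 d.
k_1 L₀/(k_2−k_1) = 0.161×36.7/(0.949−0.161) = 5.909/0.7880 = 7.498 mg/L.
e^(−k_1 t) = e^(−0.161×2.204) = 0.7013; e^(−k_2 t) = e^(−0.949×2.204) = 0.1235.
D = 7.498 × (0.7013 − 0.1235) + 4.49 × 0.1235 = 4.332 + 0.5547 = 4.887 mg/L.
DO = C_s − D = 9.33 − 4.887 = 4.443 mg/L.

DO ≈ 4.44 mg/L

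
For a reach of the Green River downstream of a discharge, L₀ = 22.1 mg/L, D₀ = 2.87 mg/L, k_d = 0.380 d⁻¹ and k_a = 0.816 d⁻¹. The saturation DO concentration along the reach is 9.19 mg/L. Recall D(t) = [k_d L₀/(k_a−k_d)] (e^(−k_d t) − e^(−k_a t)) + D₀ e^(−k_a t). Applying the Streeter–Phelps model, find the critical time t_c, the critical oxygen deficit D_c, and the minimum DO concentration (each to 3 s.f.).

t_c ≈ 1.38 d; D_c ≈ 6.09 mg/L; min DO ≈ 3.10 mg/L

With k_a/k_d = 2.147 and 1 − D₀(k_a−k_d)/(k_d L₀) = 0.8510,
t_c = ln(2.147 × 0.8510) / (0.816 − 0.380) = ln(1.827) / 0.4360 = 0.6029/0.4360 = 1.383 d.
L(t_c) = L₀ e^(−k_d t_c) = 22.1 × 0.5913 = 13.07 mg/L, and at the critical point k_a D_c = k_d L, so D_c = (0.380/0.816) × 13.07 = 6.085 mg/L.
Minimum DO = C_s − D_c = 9.19 − 6.085 = 3.105 mg/L.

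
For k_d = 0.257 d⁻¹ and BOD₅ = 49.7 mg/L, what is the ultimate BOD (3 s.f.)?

L₀ ≈ 68.7 mg/L

BOD₅ = L₀(1 − e^(−5k_d)) ⇒ L₀ = BOD₅ / (1 − e^(−5×0.257))
= 49.7 / (1 − 0.2767) = 49.7 / 0.7233 = 68.71 mg/L.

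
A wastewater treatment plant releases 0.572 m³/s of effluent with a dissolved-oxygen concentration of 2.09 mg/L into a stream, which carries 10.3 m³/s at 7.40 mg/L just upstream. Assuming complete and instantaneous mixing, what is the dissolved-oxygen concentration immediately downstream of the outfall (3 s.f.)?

7.12 mg/L

Flow-weighted mixing: C = (Q_r C_r + Q_w C_w)/(Q_r + Q_w)
= (10.3×7.40 + 0.572×2.09)/(10.3 + 0.572) = 77.42/10.87 = 7.121 mg/L.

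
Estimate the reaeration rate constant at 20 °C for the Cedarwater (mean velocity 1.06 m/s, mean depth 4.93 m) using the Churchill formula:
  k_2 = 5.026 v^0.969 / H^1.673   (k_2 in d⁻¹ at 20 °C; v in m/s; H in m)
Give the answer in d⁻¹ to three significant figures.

k_2 ≈ 0.369 d⁻¹

k_2 = 5.026 × 1.06^0.969 / 4.93^1.673 = 5.026 × 1.058 / 14.43 = 0.3686 d⁻¹.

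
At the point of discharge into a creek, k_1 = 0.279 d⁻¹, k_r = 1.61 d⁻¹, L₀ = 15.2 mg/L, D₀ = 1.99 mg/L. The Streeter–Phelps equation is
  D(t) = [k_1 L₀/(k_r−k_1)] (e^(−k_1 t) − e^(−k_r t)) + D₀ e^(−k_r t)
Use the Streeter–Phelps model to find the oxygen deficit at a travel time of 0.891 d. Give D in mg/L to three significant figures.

k_1 L₀/(k_r−k_1) = 0.279×15.2/(1.61−0.279) = 4.241/1.331 = 3.186 mg/L.
e^(−k_1 t) = e^(−0.279×0.8910) = 0.7799; e^(−k_r t) = e^(−1.61×0.8910) = 0.2382.
D = 3.186 × (0.7799 − 0.2382) + 1.99 × 0.2382 = 1.726 + 0.4741 = 2.200 mg/L.

D ≈ 2.20 mg/L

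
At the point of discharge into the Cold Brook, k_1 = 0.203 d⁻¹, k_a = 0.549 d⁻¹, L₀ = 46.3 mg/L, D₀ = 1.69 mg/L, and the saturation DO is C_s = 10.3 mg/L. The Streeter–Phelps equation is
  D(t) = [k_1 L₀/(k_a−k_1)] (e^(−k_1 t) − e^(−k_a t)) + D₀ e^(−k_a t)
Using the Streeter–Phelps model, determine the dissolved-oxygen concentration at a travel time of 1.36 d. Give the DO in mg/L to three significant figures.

DO ≈ 1.76 mg/L

k_1 L₀/(k_a−k_1) = 0.203×46.3/(0.549−0.203) = 9.399/0.3460 = 27.16 mg/L.
e^(−k_1 t) = e^(−0.203×1.360) = 0.7588; e^(−k_a t) = e^(−0.549×1.360) = 0.4740.
D = 27.16 × (0.7588 − 0.4740) + 1.69 × 0.4740 = 7.736 + 0.8010 = 8.537 mg/L.
DO = C_s − D = 10.3 − 8.537 = 1.763 mg/L.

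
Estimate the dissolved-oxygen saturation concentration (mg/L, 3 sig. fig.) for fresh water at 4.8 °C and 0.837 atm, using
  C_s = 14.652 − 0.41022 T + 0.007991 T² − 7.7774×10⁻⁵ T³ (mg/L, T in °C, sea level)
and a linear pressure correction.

At sea level: C_s = 14.652 − 0.41022×4.8 + 0.007991×4.8² − 7.7774×10⁻⁵×4.8³ = 12.86 mg/L.
Pressure correction: C_s' = 12.86 × 0.837 = 10.76 mg/L.

C_s ≈ 10.8 mg/L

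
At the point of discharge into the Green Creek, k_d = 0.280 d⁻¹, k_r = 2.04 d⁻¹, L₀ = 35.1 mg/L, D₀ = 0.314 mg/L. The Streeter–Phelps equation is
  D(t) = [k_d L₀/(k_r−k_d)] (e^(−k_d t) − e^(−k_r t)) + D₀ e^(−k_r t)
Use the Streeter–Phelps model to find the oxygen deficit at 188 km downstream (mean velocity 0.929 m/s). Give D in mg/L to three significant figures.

D ≈ 2.85 mg/L

Travel time t = x/v = 188 km / (0.929 m/s) = 188000 m / 0.929 m/s = 202400 s = 2.342 d.
k_d L₀/(k_r−k_d) = 0.280×35.1/(2.04−0.280) = 9.828/1.760 = 5.584 mg/L.
e^(−k_d t) = e^(−0.280×2.342) = 0.5190; e^(−k_r t) = e^(−2.04×2.342) = 0.008412.
D = 5.584 × (0.5190 − 0.008412) + 0.314 × 0.008412 = 2.851 + 0.002641 = 2.854 mg/L.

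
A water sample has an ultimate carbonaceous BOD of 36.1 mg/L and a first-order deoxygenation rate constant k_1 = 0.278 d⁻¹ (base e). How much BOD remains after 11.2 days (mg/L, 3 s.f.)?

L_t = L₀ e^(−k_1 t) = 36.1 × e^(−0.278×11.2) = 36.1 × 0.04444 = 1.604 mg/L.

L ≈ 1.60 mg/L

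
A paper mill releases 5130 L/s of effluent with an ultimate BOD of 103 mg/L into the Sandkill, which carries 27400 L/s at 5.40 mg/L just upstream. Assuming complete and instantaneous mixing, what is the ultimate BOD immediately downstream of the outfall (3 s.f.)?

20.8 mg/L

Flow-weighted mixing: C = (Q_r C_r + Q_w C_w)/(Q_r + Q_w)
= (27400×5.40 + 5130×103)/(27400 + 5130) = 676400/32530 = 20.79 mg/L.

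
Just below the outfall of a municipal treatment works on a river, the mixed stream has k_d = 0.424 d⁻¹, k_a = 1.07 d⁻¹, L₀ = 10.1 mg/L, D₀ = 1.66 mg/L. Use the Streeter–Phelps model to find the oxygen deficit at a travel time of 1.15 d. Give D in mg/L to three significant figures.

D ≈ 2.62 mg/L

k_d L₀/(k_a−k_d) = 0.424×10.1/(1.07−0.424) = 4.282/0.6460 = 6.629 mg/L.
e^(−k_d t) = e^(−0.424×1.150) = 0.6141; e^(−k_a t) = e^(−1.07×1.150) = 0.2921.
D = 6.629 × (0.6141 − 0.2921) + 1.66 × 0.2921 = 2.134 + 0.4850 = 2.619 mg/L.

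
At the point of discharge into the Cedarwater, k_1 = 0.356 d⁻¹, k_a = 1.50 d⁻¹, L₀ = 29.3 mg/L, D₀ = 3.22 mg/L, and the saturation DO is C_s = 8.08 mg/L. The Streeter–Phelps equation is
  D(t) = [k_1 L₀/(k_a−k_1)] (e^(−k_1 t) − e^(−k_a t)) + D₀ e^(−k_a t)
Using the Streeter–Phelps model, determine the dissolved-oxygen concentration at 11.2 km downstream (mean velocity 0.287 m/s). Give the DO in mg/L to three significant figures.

Travel time t = x/v = 11.2 km / (0.287 m/s) = 11200 m / 0.287 m/s = 39020 s = 0.4517 d.
k_1 L₀/(k_a−k_1) = 0.356×29.3/(1.50−0.356) = 10.43/1.144 = 9.118 mg/L.
e^(−k_1 t) = e^(−0.356×0.4517) = 0.8515; e^(−k_a t) = e^(−1.50×0.4517) = 0.5079.
D = 9.118 × (0.8515 − 0.5079) + 3.22 × 0.5079 = 3.133 + 1.635 = 4.768 mg/L.
DO = C_s − D = 8.08 − 4.768 = 3.312 mg/L.

DO ≈ 3.31 mg/L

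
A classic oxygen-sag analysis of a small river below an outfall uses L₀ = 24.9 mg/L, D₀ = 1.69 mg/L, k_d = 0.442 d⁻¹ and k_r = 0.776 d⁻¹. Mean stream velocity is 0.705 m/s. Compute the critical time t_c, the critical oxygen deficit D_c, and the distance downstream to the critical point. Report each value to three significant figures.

t_c = [1/(k_r−k_d)] ln[(k_r/k_d)(1 − D₀(k_r−k_d)/(k_d L₀))]
= [1/(0.776−0.442)] ln[(0.776/0.442)(1 − 1.69×0.3340/(0.442×24.9))]
= (1/0.3340) ln[1.756 × 0.9487] = 2.994 × ln(1.666) = 2.994 × 0.5102 = 1.528 d.
D_c = (k_d/k_r) L₀ e^(−k_d t_c) = (0.442/0.776) × 24.9 × e^(−0.442×1.528) = 0.5696 × 24.9 × 0.5091 = 7.220 mg/L.
x_c = v t_c = 0.705 m/s × 1.528 d × 86400 s/d = 93040 m ≈ 93.0 km.

t_c ≈ 1.53 d; D_c ≈ 7.22 mg/L; x_c ≈ 93.0 km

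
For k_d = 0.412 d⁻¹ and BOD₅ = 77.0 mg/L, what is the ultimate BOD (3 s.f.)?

BOD₅ = L₀(1 − e^(−5k_d)) ⇒ L₀ = BOD₅ / (1 − e^(−5×0.412))
= 77.0 / (1 − 0.1275) = 77.0 / 0.8725 = 88.25 mg/L.

L₀ ≈ 88.2 mg/L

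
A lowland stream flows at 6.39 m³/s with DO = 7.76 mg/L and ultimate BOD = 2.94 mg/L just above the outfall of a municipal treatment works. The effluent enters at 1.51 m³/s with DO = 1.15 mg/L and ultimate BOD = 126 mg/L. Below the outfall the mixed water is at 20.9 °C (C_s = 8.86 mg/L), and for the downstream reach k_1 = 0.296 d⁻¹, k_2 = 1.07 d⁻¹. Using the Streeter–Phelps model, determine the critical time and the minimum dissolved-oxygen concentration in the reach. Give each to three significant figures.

Mixed DO = (6.39×7.76 + 1.51×1.15)/(6.39+1.51) = 51.32/7.900 = 6.497 mg/L.
Mixed L₀ = (6.39×2.94 + 1.51×126)/(7.900) = 209.0/7.900 = 26.46 mg/L.
Initial deficit D₀ = C_s − DO₀ = 8.86 − 6.497 = 2.363 mg/L.
t_c = (1/0.7740) ln[(1.07/0.296)(1 − 2.363×0.7740/(0.296×26.46))] = 1.292 × ln(2.771) = 1.317 d.
D_c = (0.296/1.07) × 26.46 × e^(−0.296×1.317) = 0.2766 × 26.46 × 0.6772 = 4.958 mg/L.
Minimum DO = 8.86 − 4.958 = 3.902 mg/L.

t_c ≈ 1.32 d; minimum DO ≈ 3.90 mg/L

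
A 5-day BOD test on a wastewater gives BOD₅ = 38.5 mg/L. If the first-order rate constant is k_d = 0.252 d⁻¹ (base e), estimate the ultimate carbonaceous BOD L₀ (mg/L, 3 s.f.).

L₀ ≈ 53.7 mg/L

BOD₅ = L₀(1 − e^(−5k_d)) ⇒ L₀ = BOD₅ / (1 − e^(−5×0.252))
= 38.5 / (1 − 0.2837) = 38.5 / 0.7163 = 53.74 mg/L.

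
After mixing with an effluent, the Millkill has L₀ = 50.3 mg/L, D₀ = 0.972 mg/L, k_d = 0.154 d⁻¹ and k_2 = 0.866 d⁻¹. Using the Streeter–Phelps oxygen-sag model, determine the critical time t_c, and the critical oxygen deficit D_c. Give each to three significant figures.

With k_2/k_d = 5.623 and 1 − D₀(k_2−k_d)/(k_d L₀) = 0.9107,
t_c = ln(5.623 × 0.9107) / (0.866 − 0.154) = ln(5.121) / 0.7120 = 1.633/0.7120 = 2.294 d.
D_c = (k_d/k_2) L₀ e^(−k_d t_c) = (0.154/0.866) × 50.3 × e^(−0.154×2.294) = 0.1778 × 50.3 × 0.7024 = 6.283 mg/L.

t_c ≈ 2.29 d; D_c ≈ 6.28 mg/L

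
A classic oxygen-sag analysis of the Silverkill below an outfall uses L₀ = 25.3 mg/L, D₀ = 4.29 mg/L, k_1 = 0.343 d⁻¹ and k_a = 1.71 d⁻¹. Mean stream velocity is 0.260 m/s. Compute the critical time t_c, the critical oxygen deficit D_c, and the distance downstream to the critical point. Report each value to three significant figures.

t_c ≈ 0.351 d; D_c ≈ 4.50 mg/L; x_c ≈ 7.89 km

At the critical point dD/dt = 0, so k_1 L₀ e^(−k_1 t) = k_a D. Substituting D(t) from the Streeter–Phelps equation and solving for t gives
t_c = ln[(k_a/k_1)(1 − D₀(k_a−k_1)/(k_1 L₀))] / (k_a−k_1).
Here k_a−k_1 = 1.367 d⁻¹ and 1 − D₀(k_a−k_1)/(k_1 L₀) = 1 − 4.29×1.367/(0.343×25.3) = 0.3242, so
t_c = ln(4.985 × 0.3242) / 1.367 = 0.4802 / 1.367 = 0.3512 d.
D_c = (k_1/k_a) L₀ e^(−k_1 t_c) = (0.343/1.71) × 25.3 × e^(−0.343×0.3512) = 0.2006 × 25.3 × 0.8865 = 4.499 mg/L.
x_c = v t_c = 0.260 m/s × 0.3512 d × 86400 s/d = 7890 m ≈ 7.89 km.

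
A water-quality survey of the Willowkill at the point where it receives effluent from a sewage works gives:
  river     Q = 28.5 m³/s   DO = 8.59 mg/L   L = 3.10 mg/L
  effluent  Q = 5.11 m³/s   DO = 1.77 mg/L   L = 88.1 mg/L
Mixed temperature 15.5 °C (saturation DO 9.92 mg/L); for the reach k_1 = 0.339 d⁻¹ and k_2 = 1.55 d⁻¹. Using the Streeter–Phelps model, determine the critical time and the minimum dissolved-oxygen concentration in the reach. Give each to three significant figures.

Mixed DO = (28.5×8.59 + 5.11×1.77)/(28.5+5.11) = 253.9/33.61 = 7.553 mg/L.
Mixed L₀ = (28.5×3.10 + 5.11×88.1)/(33.61) = 538.5/33.61 = 16.02 mg/L.
Initial deficit D₀ = C_s − DO₀ = 9.92 − 7.553 = 2.367 mg/L.
t_c = (1/1.211) ln[(1.55/0.339)(1 − 2.367×1.211/(0.339×16.02))] = 0.8258 × ln(2.160) = 0.6358 d.
D_c = (0.339/1.55) × 16.02 × e^(−0.339×0.6358) = 0.2187 × 16.02 × 0.8061 = 2.825 mg/L.
Minimum DO = 9.92 − 2.825 = 7.095 mg/L.

t_c ≈ 0.636 d; minimum DO ≈ 7.10 mg/L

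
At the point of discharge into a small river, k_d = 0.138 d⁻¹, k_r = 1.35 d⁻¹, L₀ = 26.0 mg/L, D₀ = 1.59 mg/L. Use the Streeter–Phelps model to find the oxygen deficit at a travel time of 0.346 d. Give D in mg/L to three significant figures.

D ≈ 1.96 mg/L

k_d L₀/(k_r−k_d) = 0.138×26.0/(1.35−0.138) = 3.588/1.212 = 2.960 mg/L.
e^(−k_d t) = e^(−0.138×0.3460) = 0.9534; e^(−k_r t) = e^(−1.35×0.3460) = 0.6268.
D = 2.960 × (0.9534 − 0.6268) + 1.59 × 0.6268 = 0.9667 + 0.9966 = 1.963 mg/L.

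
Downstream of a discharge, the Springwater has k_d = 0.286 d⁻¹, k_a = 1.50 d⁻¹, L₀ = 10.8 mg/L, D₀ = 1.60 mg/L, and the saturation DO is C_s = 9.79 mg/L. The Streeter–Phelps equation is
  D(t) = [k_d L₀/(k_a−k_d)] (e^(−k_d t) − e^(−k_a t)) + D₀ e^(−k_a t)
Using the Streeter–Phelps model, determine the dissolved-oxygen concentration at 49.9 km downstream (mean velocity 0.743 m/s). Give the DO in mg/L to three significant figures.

DO ≈ 8.05 mg/L

Travel time t = x/v = 49.9 km / (0.743 m/s) = 49900 m / 0.743 m/s = 67160 s = 0.7773 d.
k_d L₀/(k_a−k_d) = 0.286×10.8/(1.50−0.286) = 3.089/1.214 = 2.544 mg/L.
e^(−k_d t) = e^(−0.286×0.7773) = 0.8007; e^(−k_a t) = e^(−1.50×0.7773) = 0.3116.
D = 2.544 × (0.8007 − 0.3116) + 1.60 × 0.3116 = 1.244 + 0.4986 = 1.743 mg/L.
DO = C_s − D = 9.79 − 1.743 = 8.047 mg/L.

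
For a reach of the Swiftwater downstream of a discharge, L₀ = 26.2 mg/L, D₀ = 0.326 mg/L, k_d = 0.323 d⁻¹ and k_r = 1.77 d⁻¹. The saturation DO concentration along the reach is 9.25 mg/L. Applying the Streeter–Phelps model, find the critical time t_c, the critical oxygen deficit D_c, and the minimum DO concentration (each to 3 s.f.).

t_c ≈ 1.14 d; D_c ≈ 3.31 mg/L; min DO ≈ 5.94 mg/L

t_c = [1/(k_r−k_d)] ln[(k_r/k_d)(1 − D₀(k_r−k_d)/(k_d L₀))]
= [1/(1.77−0.323)] ln[(1.77/0.323)(1 − 0.326×1.447/(0.323×26.2))]
= (1/1.447) ln[5.480 × 0.9443] = 0.6911 × ln(5.174) = 0.6911 × 1.644 = 1.136 d.
L(t_c) = L₀ e^(−k_d t_c) = 26.2 × 0.6929 = 18.15 mg/L, and at the critical point k_r D_c = k_d L, so D_c = (0.323/1.77) × 18.15 = 3.313 mg/L.
Minimum DO = C_s − D_c = 9.25 − 3.313 = 5.937 mg/L.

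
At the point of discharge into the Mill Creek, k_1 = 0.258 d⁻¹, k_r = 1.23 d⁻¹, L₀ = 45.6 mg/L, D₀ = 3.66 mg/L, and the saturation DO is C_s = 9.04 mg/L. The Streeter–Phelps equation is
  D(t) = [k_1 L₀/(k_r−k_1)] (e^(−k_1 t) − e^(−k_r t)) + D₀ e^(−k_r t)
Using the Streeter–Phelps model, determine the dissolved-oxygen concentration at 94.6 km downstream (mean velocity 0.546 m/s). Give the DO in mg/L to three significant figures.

DO ≈ 2.54 mg/L

Travel time t = x/v = 94.6 km / (0.546 m/s) = 94600 m / 0.546 m/s = 173300 s = 2.005 d.
k_1 L₀/(k_r−k_1) = 0.258×45.6/(1.23−0.258) = 11.76/0.9720 = 12.10 mg/L.
e^(−k_1 t) = e^(−0.258×2.005) = 0.5961; e^(−k_r t) = e^(−1.23×2.005) = 0.08488.
D = 12.10 × (0.5961 − 0.08488) + 3.66 × 0.08488 = 6.187 + 0.3107 = 6.498 mg/L.
DO = C_s − D = 9.04 − 6.498 = 2.542 mg/L.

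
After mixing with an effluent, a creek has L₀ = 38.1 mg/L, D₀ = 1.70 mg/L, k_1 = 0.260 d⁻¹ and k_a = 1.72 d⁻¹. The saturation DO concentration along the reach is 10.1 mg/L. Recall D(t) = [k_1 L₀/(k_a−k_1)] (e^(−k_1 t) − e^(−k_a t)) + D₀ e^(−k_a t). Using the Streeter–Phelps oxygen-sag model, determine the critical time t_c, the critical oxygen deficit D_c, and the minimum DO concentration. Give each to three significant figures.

t_c ≈ 1.10 d; D_c ≈ 4.33 mg/L; min DO ≈ 5.77 mg/L

With k_a/k_1 = 6.615 and 1 − D₀(k_a−k_1)/(k_1 L₀) = 0.7494,
t_c = ln(6.615 × 0.7494) / (1.72 − 0.260) = ln(4.958) / 1.460 = 1.601/1.460 = 1.097 d.
L(t_c) = L₀ e^(−k_1 t_c) = 38.1 × 0.7519 = 28.65 mg/L, and at the critical point k_a D_c = k_1 L, so D_c = (0.260/1.72) × 28.65 = 4.331 mg/L.
Minimum DO = C_s − D_c = 10.1 − 4.331 = 5.769 mg/L.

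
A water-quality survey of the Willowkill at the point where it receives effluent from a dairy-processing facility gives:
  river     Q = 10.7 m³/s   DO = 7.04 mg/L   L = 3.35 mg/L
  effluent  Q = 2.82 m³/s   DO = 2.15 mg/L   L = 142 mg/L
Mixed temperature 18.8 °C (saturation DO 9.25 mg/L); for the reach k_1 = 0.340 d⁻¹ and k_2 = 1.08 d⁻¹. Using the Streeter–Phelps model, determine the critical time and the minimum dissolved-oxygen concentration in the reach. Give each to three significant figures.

t_c ≈ 1.23 d; minimum DO ≈ 2.56 mg/L

Mixed DO = (10.7×7.04 + 2.82×2.15)/(10.7+2.82) = 81.39/13.52 = 6.020 mg/L.
Mixed L₀ = (10.7×3.35 + 2.82×142)/(13.52) = 436.3/13.52 = 32.27 mg/L.
Initial deficit D₀ = C_s − DO₀ = 9.25 − 6.020 = 3.230 mg/L.
t_c = (1/0.7400) ln[(1.08/0.340)(1 − 3.230×0.7400/(0.340×32.27))] = 1.351 × ln(2.484) = 1.230 d.
D_c = (0.340/1.08) × 32.27 × e^(−0.340×1.230) = 0.3148 × 32.27 × 0.6583 = 6.687 mg/L.
Minimum DO = 9.25 − 6.687 = 2.563 mg/L.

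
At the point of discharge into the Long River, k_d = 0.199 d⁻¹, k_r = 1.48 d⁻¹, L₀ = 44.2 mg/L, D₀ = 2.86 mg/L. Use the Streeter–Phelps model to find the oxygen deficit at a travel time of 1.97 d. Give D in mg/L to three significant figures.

D ≈ 4.42 mg/L

k_d L₀/(k_r−k_d) = 0.199×44.2/(1.48−0.199) = 8.796/1.281 = 6.866 mg/L.
e^(−k_d t) = e^(−0.199×1.970) = 0.6757; e^(−k_r t) = e^(−1.48×1.970) = 0.05417.
D = 6.866 × (0.6757 − 0.05417) + 2.86 × 0.05417 = 4.268 + 0.1549 = 4.422 mg/L.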